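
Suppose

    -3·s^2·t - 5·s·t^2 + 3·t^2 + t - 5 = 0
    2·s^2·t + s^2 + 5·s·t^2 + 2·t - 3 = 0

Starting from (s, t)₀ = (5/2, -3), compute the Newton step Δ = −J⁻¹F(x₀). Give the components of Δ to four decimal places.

At (5/2, -3): F = (-37.2500, 72.2500).
Jacobian J = [[-6·s·t - 5·t^2, -3·s^2 - 10·s·t + 6·t + 1], [4·s·t + 2·s + 5·t^2, 2·s^2 + 10·s·t + 2]].
At the point, J = [[0.0000, 39.2500], [20.0000, -60.5000]] (det J = -785.0000).
Solving J·Δ = −F gives Δ = (-0.7416, 0.9490).

(-0.7416, 0.9490)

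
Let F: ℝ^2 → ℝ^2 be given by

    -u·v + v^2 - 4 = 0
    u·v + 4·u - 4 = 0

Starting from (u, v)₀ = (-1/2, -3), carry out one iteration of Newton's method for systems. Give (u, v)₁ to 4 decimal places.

(6.1250, 1.2500)

At (-1/2, -3): F = (3.5000, -4.5000).
Jacobian J = [[-v, -u + 2·v], [v + 4, u]].
At the point, J = [[3.0000, -5.5000], [1.0000, -0.5000]] (det J = 4.0000).
Solving J·Δ = −F gives Δ = (6.6250, 4.2500).
Then the next iterate is (u, v)₁ = (6.1250, 1.2500).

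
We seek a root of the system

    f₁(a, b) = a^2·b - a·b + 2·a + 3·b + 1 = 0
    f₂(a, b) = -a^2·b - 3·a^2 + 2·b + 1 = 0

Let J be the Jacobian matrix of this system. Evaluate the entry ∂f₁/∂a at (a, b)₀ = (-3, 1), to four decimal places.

∂f₁/∂a = 2·a·b - b + 2.
At (-3, 1) this is -5.0000.

-5.0000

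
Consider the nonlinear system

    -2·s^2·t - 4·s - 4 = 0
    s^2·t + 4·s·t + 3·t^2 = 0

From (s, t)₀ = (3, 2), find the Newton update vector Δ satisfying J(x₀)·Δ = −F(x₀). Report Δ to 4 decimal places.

(-1.3191, -0.8369)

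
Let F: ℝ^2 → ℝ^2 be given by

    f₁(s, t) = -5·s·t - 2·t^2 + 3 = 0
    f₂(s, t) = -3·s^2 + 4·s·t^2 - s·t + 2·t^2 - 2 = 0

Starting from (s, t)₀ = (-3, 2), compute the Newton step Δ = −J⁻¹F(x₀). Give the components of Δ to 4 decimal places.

(3.3151, 1.1644)

At (-3, 2): F = (25.0000, -63.0000).
Jacobian J = [[-5·t, -5·s - 4·t], [-6·s + 4·t^2 - t, 8·s·t - s + 4·t]].
At the point, J = [[-10.0000, 7.0000], [32.0000, -37.0000]] (det J = 146.0000).
Solving J·Δ = −F gives Δ = (3.3151, 1.1644).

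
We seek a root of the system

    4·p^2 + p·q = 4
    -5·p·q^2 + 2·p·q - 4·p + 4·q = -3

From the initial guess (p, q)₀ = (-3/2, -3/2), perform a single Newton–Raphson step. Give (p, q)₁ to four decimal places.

(-1.0461, -0.7515)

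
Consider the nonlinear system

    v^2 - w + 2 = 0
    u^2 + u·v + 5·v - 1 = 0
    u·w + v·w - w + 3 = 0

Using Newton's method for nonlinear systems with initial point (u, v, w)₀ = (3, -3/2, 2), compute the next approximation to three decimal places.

At (3, -3/2, 2): F = (2.250, -4.000, 4.000).
Jacobian J = [[0, 2·v, -1], [2·u + v, u + 5, 0], [w, w, u + v - 1]].
At the point, J = [[0.000, -3.000, -1.000], [4.500, 8.000, 0.000], [2.000, 2.000, 0.500]] (det J = 13.750).
Solving J·Δ = −F gives Δ = (-3.127, 2.259, -4.527).
Then the next iterate is (u, v, w)₁ = (-0.127, 0.759, -2.527).

(-0.127, 0.759, -2.527)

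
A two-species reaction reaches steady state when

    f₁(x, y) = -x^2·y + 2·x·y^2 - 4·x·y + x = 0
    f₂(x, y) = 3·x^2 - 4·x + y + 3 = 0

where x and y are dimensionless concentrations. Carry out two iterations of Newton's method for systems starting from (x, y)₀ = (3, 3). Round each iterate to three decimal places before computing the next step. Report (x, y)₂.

(0.461, 1.749)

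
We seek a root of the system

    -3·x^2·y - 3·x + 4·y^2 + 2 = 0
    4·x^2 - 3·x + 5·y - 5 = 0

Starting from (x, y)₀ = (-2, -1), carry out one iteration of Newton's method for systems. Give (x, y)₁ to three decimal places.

At (-2, -1): F = (24.000, 12.000).
Jacobian J = [[-6·x·y - 3, -3·x^2 + 8·y], [8·x - 3, 5]].
At the point, J = [[-15.000, -20.000], [-19.000, 5.000]] (det J = -455.000).
Solving J·Δ = −F gives Δ = (0.791, 0.607).
Then the next iterate is (x, y)₁ = (-1.209, -0.393).

(-1.209, -0.393)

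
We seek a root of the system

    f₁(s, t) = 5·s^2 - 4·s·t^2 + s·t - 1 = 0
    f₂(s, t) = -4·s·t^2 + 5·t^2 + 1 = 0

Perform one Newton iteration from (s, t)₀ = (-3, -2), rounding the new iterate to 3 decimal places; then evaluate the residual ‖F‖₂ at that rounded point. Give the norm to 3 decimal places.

34.242

At (-3, -2): F = (98.000, 69.000).
Jacobian J = [[10·s - 4·t^2 + t, -8·s·t + s], [-4·t^2, -8·s·t + 10·t]].
At the point, J = [[-48.000, -51.000], [-16.000, -68.000]] (det J = 2448.000).
Solving J·Δ = −F gives Δ = (1.285, 0.712).
Then the next iterate is (s, t)₁ = (-1.715, -1.288).
Re-evaluating at (-1.715, -1.288): F = (27.29540, 20.67508), so ‖F‖₂ = 34.242.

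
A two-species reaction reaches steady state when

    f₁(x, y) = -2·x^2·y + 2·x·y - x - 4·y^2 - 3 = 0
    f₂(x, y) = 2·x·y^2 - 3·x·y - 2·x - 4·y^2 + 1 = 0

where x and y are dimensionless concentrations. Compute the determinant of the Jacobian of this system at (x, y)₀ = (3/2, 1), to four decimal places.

4.0000

J = [[-4·x·y + 2·y - 1, -2·x^2 + 2·x - 8·y], [2·y^2 - 3·y - 2, 4·x·y - 3·x - 8·y]].
At the point, J = [[-5.0000, -9.5000], [-3.0000, -6.5000]].
det J = 4.0000.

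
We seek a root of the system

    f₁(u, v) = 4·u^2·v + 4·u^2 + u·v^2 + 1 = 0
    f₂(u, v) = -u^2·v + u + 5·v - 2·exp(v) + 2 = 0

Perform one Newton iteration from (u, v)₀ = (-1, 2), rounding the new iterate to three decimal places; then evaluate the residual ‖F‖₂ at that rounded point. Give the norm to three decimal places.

3.013

At (-1, 2): F = (9.000, -5.77811).
Jacobian J = [[8·u·v + 8·u + v^2, 4·u^2 + 2·u·v], [-2·u·v + 1, -u^2 - 2·exp(v) + 5]].
At the point, J = [[-20.000, 0.000], [5.000, -10.77811]] (det J = 215.56224).
Solving J·Δ = −F gives Δ = (0.450, -0.327).
Then the next iterate is (u, v)₁ = (-0.550, 1.673).
Re-evaluating at (-0.550, 1.673): F = (2.69492, -1.34734), so ‖F‖₂ = 3.013.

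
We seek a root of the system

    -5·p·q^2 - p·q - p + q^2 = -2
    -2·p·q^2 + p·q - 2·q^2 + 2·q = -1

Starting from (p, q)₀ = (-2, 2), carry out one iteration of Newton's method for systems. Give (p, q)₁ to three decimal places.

At (-2, 2): F = (52.000, 9.000).
Jacobian J = [[-5·q^2 - q - 1, -10·p·q - p + 2·q], [-2·q^2 + q, -4·p·q + p - 4·q + 2]].
At the point, J = [[-23.000, 46.000], [-6.000, 8.000]] (det J = 92.000).
Solving J·Δ = −F gives Δ = (-0.022, -1.141).
Then the next iterate is (p, q)₁ = (-2.022, 0.859).

(-2.022, 0.859)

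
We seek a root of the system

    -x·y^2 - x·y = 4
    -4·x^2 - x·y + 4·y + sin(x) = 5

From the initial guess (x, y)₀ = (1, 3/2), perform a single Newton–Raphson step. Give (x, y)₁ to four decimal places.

At (1, 3/2): F = (-7.7500, -3.658529).
Jacobian J = [[-y^2 - y, -2·x·y - x], [-8·x - y + cos(x), -x + 4]].
At the point, J = [[-3.7500, -4.0000], [-8.959698, 3.0000]] (det J = -47.088791).
Solving J·Δ = −F gives Δ = (-0.8045, -1.1833).
Then the next iterate is (x, y)₁ = (0.1955, 0.3167).

(0.1955, 0.3167)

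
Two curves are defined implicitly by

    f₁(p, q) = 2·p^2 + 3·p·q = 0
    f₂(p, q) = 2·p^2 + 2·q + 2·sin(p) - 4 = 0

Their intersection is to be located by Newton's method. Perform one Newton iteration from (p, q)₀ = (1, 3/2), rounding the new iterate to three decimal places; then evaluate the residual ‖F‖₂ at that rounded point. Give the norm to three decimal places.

At (1, 3/2): F = (6.500, 2.68294).
Jacobian J = [[4·p + 3·q, 3·p], [4·p + 2·cos(p), 2]].
At the point, J = [[8.500, 3.000], [5.08060, 2.000]] (det J = 1.75819).
Solving J·Δ = −F gives Δ = (-2.816, 5.812).
Then the next iterate is (p, q)₁ = (-1.816, 7.312).
Re-evaluating at (-1.816, 7.312): F = (-33.24006, 15.27954), so ‖F‖₂ = 36.584.

36.584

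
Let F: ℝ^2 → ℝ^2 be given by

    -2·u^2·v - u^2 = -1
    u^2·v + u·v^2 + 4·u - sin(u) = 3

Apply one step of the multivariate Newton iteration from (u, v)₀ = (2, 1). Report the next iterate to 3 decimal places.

(1.648, 0.153)

At (2, 1): F = (-11.000, 10.09070).
Jacobian J = [[-4·u·v - 2·u, -2·u^2], [2·u·v + v^2 - cos(u) + 4, u^2 + 2·u·v]].
At the point, J = [[-12.000, -8.000], [9.41615, 8.000]] (det J = -20.67083).
Solving J·Δ = −F gives Δ = (-0.352, -0.847).
Then the next iterate is (u, v)₁ = (1.648, 0.153).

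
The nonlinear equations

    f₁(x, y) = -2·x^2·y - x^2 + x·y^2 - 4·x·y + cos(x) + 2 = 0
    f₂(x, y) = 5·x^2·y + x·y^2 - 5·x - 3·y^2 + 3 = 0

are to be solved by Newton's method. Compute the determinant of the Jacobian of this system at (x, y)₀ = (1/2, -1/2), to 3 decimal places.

-15.110

J = [[-4·x·y - 2·x + y^2 - 4·y - sin(x), -2·x^2 + 2·x·y - 4·x], [10·x·y + y^2 - 5, 5·x^2 + 2·x·y - 6·y]].
At the point, J = [[1.77057, -3.000], [-7.250, 3.750]].
det J = -15.110.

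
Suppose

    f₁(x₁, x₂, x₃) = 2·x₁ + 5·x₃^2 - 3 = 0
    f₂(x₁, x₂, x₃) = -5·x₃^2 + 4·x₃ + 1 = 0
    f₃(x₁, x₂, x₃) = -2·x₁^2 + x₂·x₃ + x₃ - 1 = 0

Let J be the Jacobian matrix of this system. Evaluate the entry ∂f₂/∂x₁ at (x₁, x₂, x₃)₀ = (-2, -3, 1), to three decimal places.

0.000

∂f₂/∂x₁ = 0.
At (-2, -3, 1) this is 0.000.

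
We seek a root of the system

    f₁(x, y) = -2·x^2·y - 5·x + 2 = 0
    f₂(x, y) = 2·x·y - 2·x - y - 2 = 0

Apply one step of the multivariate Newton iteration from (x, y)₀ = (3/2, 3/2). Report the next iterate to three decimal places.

(0.074, 3.213)

At (3/2, 3/2): F = (-12.250, -2.000).
Jacobian J = [[-4·x·y - 5, -2·x^2], [2·y - 2, 2·x - 1]].
At the point, J = [[-14.000, -4.500], [1.000, 2.000]] (det J = -23.500).
Solving J·Δ = −F gives Δ = (-1.426, 1.713).
Then the next iterate is (x, y)₁ = (0.074, 3.213).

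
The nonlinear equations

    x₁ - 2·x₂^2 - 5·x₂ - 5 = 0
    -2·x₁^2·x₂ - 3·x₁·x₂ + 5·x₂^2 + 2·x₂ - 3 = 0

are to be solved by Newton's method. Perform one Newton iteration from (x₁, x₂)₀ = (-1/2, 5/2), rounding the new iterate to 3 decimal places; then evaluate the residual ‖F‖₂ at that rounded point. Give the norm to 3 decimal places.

At (-1/2, 5/2): F = (-30.500, 35.750).
Jacobian J = [[1, -4·x₂ - 5], [-4·x₁·x₂ - 3·x₂, -2·x₁^2 - 3·x₁ + 10·x₂ + 2]].
At the point, J = [[1.000, -15.000], [-2.500, 28.000]] (det J = -9.500).
Solving J·Δ = −F gives Δ = (-33.447, -4.263).
Then the next iterate is (x₁, x₂)₁ = (-33.947, -1.763).
Re-evaluating at (-33.947, -1.763): F = (-36.34834, 3892.82736), so ‖F‖₂ = 3892.997.

3892.997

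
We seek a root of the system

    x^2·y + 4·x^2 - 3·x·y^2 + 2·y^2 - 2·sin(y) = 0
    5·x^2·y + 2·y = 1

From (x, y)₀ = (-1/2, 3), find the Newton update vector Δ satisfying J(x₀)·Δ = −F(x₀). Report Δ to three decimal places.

(0.404, -0.828)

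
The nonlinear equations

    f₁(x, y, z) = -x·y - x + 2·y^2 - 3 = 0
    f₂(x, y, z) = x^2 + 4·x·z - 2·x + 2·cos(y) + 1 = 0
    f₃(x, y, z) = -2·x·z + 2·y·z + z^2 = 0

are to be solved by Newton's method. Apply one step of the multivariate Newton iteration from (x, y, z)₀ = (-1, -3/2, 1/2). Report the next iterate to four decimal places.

(-1.0556, -1.3056, 1.1601)

At (-1, -3/2, 1/2): F = (1.0000, 2.141474, -0.2500).
Jacobian J = [[-y - 1, -x + 4·y, 0], [2·x + 4·z - 2, -2·sin(y), 4·x], [-2·z, 2·z, -2·x + 2·y + 2·z]].
At the point, J = [[0.5000, -5.0000, 0.0000], [-2.0000, 1.994990, -4.0000], [-1.0000, 1.0000, 0.0000]] (det J = -18.0000).
Solving J·Δ = −F gives Δ = (-0.0556, 0.1944, 0.6601).
Then the next iterate is (x, y, z)₁ = (-1.0556, -1.3056, 1.1601).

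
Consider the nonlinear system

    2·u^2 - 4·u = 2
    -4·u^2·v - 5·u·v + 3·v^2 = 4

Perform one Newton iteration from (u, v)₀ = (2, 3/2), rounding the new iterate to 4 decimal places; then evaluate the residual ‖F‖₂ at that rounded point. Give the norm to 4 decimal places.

61.7466

At (2, 3/2): F = (-2.0000, -36.2500).
Jacobian J = [[4·u - 4, 0], [-8·u·v - 5·v, -4·u^2 - 5·u + 6·v]].
At the point, J = [[4.0000, 0.0000], [-31.5000, -17.0000]] (det J = -68.0000).
Solving J·Δ = −F gives Δ = (0.5000, -3.0588).
Then the next iterate is (u, v)₁ = (2.5000, -1.5588).
Re-evaluating at (2.5000, -1.5588): F = (0.5000, 61.744572), so ‖F‖₂ = 61.7466.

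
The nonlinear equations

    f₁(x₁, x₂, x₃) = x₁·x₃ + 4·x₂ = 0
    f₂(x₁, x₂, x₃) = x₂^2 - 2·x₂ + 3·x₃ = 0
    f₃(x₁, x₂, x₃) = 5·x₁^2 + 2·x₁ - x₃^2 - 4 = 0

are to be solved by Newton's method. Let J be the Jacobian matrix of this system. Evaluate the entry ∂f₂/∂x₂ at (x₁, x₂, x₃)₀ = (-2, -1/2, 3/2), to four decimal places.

-3.0000

∂f₂/∂x₂ = 2·x₂ - 2.
At (-2, -1/2, 3/2) this is -3.0000.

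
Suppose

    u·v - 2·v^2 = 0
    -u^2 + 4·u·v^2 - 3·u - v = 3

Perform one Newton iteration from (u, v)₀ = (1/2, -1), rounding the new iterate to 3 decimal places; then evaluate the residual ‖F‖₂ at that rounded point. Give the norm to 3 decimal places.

29.791

At (1/2, -1): F = (-2.500, -1.750).
Jacobian J = [[v, u - 4·v], [-2·u + 4·v^2 - 3, 8·u·v - 1]].
At the point, J = [[-1.000, 4.500], [0.000, -5.000]] (det J = 5.000).
Solving J·Δ = −F gives Δ = (-4.075, -0.350).
Then the next iterate is (u, v)₁ = (-3.575, -1.350).
Re-evaluating at (-3.575, -1.350): F = (1.18125, -29.76738), so ‖F‖₂ = 29.791.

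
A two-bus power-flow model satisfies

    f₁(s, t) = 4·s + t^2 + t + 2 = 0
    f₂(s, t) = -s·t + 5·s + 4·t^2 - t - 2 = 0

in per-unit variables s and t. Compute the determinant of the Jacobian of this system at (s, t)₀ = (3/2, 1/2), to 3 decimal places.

J = [[4, 2·t + 1], [-t + 5, -s + 8·t - 1]].
At the point, J = [[4.000, 2.000], [4.500, 1.500]].
det J = -3.000.

-3.000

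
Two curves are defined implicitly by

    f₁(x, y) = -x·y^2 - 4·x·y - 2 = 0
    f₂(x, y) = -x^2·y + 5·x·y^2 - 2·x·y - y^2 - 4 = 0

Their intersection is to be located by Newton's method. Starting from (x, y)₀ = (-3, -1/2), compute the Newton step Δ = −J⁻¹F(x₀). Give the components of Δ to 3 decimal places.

(1.212, 0.570)

At (-3, -1/2): F = (-7.250, -6.500).
Jacobian J = [[-y^2 - 4·y, -2·x·y - 4·x], [-2·x·y + 5·y^2 - 2·y, -x^2 + 10·x·y - 2·x - 2·y]].
At the point, J = [[1.750, 9.000], [-0.750, 13.000]] (det J = 29.500).
Solving J·Δ = −F gives Δ = (1.212, 0.570).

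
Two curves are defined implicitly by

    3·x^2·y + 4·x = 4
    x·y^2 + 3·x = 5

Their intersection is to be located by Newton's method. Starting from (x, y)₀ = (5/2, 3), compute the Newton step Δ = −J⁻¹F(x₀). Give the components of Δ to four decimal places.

(-0.9118, -0.9373)

At (5/2, 3): F = (62.2500, 25.0000).
Jacobian J = [[6·x·y + 4, 3·x^2], [y^2 + 3, 2·x·y]].
At the point, J = [[49.0000, 18.7500], [12.0000, 15.0000]] (det J = 510.0000).
Solving J·Δ = −F gives Δ = (-0.9118, -0.9373).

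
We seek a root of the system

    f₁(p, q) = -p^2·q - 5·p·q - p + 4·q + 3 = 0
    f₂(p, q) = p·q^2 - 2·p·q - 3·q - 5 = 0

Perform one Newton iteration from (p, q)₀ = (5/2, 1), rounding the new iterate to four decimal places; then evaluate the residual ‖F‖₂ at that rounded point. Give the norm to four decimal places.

577.4571

At (5/2, 1): F = (-14.2500, -10.5000).
Jacobian J = [[-2·p·q - 5·q - 1, -p^2 - 5·p + 4], [q^2 - 2·q, 2·p·q - 2·p - 3]].
At the point, J = [[-11.0000, -14.7500], [-1.0000, -3.0000]] (det J = 18.2500).
Solving J·Δ = −F gives Δ = (6.1438, -5.5479).
Then the next iterate is (p, q)₁ = (8.6438, -4.5479).
Re-evaluating at (8.6438, -4.5479): F = (512.517905, 266.049101), so ‖F‖₂ = 577.4571.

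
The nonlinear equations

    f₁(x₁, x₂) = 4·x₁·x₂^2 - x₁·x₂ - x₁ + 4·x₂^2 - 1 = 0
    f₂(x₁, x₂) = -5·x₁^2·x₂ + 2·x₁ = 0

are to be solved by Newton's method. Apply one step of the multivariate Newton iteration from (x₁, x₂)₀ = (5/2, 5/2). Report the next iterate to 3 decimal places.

At (5/2, 5/2): F = (77.750, -73.125).
Jacobian J = [[4·x₂^2 - x₂ - 1, 8·x₁·x₂ - x₁ + 8·x₂], [-10·x₁·x₂ + 2, -5·x₁^2]].
At the point, J = [[21.500, 67.500], [-60.500, -31.250]] (det J = 3411.875).
Solving J·Δ = −F gives Δ = (-0.735, -0.918).
Then the next iterate is (x₁, x₂)₁ = (1.765, 1.582).

(1.765, 1.582)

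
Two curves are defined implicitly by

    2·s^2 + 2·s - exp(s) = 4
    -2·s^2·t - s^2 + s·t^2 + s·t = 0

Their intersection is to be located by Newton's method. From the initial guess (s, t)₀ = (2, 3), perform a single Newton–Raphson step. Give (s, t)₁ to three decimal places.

At (2, 3): F = (0.61094, -4.000).
Jacobian J = [[4·s - exp(s) + 2, 0], [-4·s·t - 2·s + t^2 + t, -2·s^2 + 2·s·t + s]].
At the point, J = [[2.61094, 0.000], [-16.000, 6.000]] (det J = 15.66566).
Solving J·Δ = −F gives Δ = (-0.234, 0.043).
Then the next iterate is (s, t)₁ = (1.766, 3.043).

(1.766, 3.043)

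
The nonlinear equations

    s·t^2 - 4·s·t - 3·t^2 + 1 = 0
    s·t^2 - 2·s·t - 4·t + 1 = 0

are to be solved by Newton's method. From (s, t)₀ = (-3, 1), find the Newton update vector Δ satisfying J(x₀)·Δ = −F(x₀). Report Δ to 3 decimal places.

(2.333, -0.583)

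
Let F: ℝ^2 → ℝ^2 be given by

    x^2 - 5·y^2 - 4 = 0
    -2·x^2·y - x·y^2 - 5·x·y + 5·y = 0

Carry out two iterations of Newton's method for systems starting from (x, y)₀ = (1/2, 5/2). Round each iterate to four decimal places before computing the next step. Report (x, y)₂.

(0.6839, 0.2318)

At (1/2, 5/2): F = (-35.0000, 1.8750).
Jacobian J = [[2·x, -10·y], [-4·x·y - y^2 - 5·y, -2·x^2 - 2·x·y - 5·x + 5]].
At the point, J = [[1.0000, -25.0000], [-23.7500, -0.5000]] (det J = -594.2500).
Solving J·Δ = −F gives Δ = (0.1083, -1.3957).
Then the next iterate is (x, y)₁ = (0.6083, 1.1043).
Round to (0.6083, 1.1043) and repeat: F = (-9.727364, 0.603717), J = [[1.2166, -11.0430], [-9.427961, -0.125049]].
Δ = (0.0756, -0.8725), so (x, y)₂ = (0.6839, 0.2318).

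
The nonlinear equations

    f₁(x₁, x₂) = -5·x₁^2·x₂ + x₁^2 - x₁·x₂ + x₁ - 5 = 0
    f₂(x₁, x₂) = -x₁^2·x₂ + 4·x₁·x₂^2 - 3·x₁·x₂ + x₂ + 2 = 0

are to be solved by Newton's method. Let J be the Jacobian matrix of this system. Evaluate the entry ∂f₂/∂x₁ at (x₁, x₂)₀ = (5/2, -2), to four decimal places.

32.0000

∂f₂/∂x₁ = -2·x₁·x₂ + 4·x₂^2 - 3·x₂.
At (5/2, -2) this is 32.0000.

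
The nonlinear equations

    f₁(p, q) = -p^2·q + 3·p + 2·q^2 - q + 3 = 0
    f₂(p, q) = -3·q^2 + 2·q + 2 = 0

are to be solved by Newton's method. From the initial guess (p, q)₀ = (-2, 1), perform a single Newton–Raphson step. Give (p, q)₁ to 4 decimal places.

At (-2, 1): F = (-6.0000, 1.0000).
Jacobian J = [[-2·p·q + 3, -p^2 + 4·q - 1], [0, -6·q + 2]].
At the point, J = [[7.0000, -1.0000], [0.0000, -4.0000]] (det J = -28.0000).
Solving J·Δ = −F gives Δ = (0.8929, 0.2500).
Then the next iterate is (p, q)₁ = (-1.1071, 1.2500).

(-1.1071, 1.2500)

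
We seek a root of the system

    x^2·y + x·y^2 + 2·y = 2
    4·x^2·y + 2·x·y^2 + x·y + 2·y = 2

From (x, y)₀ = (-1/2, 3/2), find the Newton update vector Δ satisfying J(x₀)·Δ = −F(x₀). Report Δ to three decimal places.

(0.667, -1.000)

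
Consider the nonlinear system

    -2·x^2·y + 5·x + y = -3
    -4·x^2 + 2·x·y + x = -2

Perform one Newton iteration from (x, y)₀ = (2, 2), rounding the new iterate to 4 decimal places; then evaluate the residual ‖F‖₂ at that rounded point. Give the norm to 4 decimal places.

At (2, 2): F = (-1.0000, -4.0000).
Jacobian J = [[-4·x·y + 5, -2·x^2 + 1], [-8·x + 2·y + 1, 2·x]].
At the point, J = [[-11.0000, -7.0000], [-11.0000, 4.0000]] (det J = -121.0000).
Solving J·Δ = −F gives Δ = (-0.2645, 0.2727).
Then the next iterate is (x, y)₁ = (1.7355, 2.2727).
Re-evaluating at (1.7355, 2.2727): F = (0.259636, -0.423799), so ‖F‖₂ = 0.4970.

0.4970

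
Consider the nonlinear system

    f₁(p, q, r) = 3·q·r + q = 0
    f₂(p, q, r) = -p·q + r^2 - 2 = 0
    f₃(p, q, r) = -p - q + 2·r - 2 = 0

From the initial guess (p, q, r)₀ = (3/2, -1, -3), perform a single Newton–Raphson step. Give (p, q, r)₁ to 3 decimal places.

(-9.939, 0.306, -3.816)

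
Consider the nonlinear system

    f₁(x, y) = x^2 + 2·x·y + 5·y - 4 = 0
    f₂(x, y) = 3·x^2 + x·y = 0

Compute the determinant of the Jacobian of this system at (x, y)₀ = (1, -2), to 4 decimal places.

-30.0000

J = [[2·x + 2·y, 2·x + 5], [6·x + y, x]].
At the point, J = [[-2.0000, 7.0000], [4.0000, 1.0000]].
det J = -30.0000.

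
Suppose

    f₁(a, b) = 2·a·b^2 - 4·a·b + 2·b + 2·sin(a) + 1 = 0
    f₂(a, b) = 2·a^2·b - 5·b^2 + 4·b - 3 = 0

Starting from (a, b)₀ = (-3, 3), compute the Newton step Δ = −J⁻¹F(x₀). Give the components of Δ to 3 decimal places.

(0.590, -0.405)

At (-3, 3): F = (-11.28224, 18.000).
Jacobian J = [[2·b^2 - 4·b + 2·cos(a), 4·a·b - 4·a + 2], [4·a·b, 2·a^2 - 10·b + 4]].
At the point, J = [[4.02002, -22.000], [-36.000, -8.000]] (det J = -824.16012).
Solving J·Δ = −F gives Δ = (0.590, -0.405).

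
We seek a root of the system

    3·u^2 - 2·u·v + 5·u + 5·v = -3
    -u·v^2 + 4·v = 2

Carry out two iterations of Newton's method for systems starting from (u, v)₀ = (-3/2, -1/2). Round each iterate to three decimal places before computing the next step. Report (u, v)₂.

(0.848, 1.845)

At (-3/2, -1/2): F = (-1.750, -3.625).
Jacobian J = [[6·u - 2·v + 5, -2·u + 5], [-v^2, -2·u·v + 4]].
At the point, J = [[-3.000, 8.000], [-0.250, 2.500]] (det J = -5.500).
Solving J·Δ = −F gives Δ = (4.477, 1.898).
Then the next iterate is (u, v)₁ = (2.977, 1.398).
Round to (2.977, 1.398) and repeat: F = (43.13889, -2.22626), J = [[20.066, -0.954], [-1.95440, -4.32369]].
Δ = (-2.129, 0.447), so (u, v)₂ = (0.848, 1.845).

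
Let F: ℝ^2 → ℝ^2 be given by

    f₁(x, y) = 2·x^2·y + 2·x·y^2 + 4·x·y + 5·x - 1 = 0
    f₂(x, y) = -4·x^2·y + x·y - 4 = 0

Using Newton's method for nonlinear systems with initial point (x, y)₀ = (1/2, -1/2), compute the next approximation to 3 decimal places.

(2.036, -3.393)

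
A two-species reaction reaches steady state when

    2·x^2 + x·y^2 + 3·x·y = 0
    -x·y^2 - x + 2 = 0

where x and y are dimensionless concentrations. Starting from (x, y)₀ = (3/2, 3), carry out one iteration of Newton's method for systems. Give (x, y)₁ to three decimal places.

(0.167, 3.037)

At (3/2, 3): F = (31.500, -13.000).
Jacobian J = [[4·x + y^2 + 3·y, 2·x·y + 3·x], [-y^2 - 1, -2·x·y]].
At the point, J = [[24.000, 13.500], [-10.000, -9.000]] (det J = -81.000).
Solving J·Δ = −F gives Δ = (-1.333, 0.037).
Then the next iterate is (x, y)₁ = (0.167, 3.037).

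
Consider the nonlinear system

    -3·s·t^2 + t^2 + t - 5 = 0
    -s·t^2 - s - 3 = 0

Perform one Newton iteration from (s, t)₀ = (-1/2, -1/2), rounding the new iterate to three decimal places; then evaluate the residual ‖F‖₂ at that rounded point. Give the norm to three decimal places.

47.405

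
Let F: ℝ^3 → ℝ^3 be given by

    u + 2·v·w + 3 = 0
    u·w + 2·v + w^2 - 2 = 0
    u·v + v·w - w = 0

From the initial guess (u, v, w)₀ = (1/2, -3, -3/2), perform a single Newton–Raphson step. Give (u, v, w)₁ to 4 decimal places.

At (1/2, -3, -3/2): F = (12.5000, -6.5000, 4.5000).
Jacobian J = [[1, 2·w, 2·v], [w, 2, u + 2·w], [v, u + w, v - 1]].
At the point, J = [[1.0000, -3.0000, -6.0000], [-1.5000, 2.0000, -2.5000], [-3.0000, -1.0000, -4.0000]] (det J = -60.0000).
Solving J·Δ = −F gives Δ = (-0.0750, 3.5583, 0.2917).
Then the next iterate is (u, v, w)₁ = (0.4250, 0.5583, -1.2083).

(0.4250, 0.5583, -1.2083)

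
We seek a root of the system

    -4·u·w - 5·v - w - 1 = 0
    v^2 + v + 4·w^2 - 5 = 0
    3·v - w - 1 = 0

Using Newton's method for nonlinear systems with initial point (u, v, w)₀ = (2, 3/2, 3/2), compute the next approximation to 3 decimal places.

(-0.433, 0.706, 1.119)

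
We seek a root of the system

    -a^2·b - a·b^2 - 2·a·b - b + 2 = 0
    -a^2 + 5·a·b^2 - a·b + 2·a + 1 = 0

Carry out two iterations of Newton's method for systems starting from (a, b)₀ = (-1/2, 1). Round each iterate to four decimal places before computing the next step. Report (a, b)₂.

(0.7975, 3.0700)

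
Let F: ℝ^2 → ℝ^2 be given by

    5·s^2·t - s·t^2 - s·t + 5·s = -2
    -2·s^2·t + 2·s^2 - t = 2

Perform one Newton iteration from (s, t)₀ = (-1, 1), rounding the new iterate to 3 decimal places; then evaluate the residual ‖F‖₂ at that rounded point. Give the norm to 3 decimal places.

At (-1, 1): F = (4.000, -3.000).
Jacobian J = [[10·s·t - t^2 - t + 5, 5·s^2 - 2·s·t - s], [-4·s·t + 4·s, -2·s^2 - 1]].
At the point, J = [[-7.000, 8.000], [0.000, -3.000]] (det J = 21.000).
Solving J·Δ = −F gives Δ = (-0.571, -1.000).
Then the next iterate is (s, t)₁ = (-1.571, 0.000).
Re-evaluating at (-1.571, 0.000): F = (-5.855, 2.93608), so ‖F‖₂ = 6.550.

6.550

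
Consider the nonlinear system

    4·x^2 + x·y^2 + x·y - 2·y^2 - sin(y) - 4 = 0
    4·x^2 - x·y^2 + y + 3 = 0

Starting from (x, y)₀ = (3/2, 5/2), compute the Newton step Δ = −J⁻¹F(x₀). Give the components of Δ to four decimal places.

(-0.2367, 0.5791)

At (3/2, 5/2): F = (5.026528, 5.1250).
Jacobian J = [[8·x + y^2 + y, 2·x·y + x - 4·y - cos(y)], [8·x - y^2, -2·x·y + 1]].
At the point, J = [[20.7500, -0.198856], [5.7500, -6.5000]] (det J = -133.731576).
Solving J·Δ = −F gives Δ = (-0.2367, 0.5791).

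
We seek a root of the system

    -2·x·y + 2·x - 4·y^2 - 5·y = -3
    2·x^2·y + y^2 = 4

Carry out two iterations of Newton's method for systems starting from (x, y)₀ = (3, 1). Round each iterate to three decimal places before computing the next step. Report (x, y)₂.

(1.846, 0.609)

At (3, 1): F = (-6.000, 15.000).
Jacobian J = [[-2·y + 2, -2·x - 8·y - 5], [4·x·y, 2·x^2 + 2·y]].
At the point, J = [[0.000, -19.000], [12.000, 20.000]] (det J = 228.000).
Solving J·Δ = −F gives Δ = (-0.724, -0.316).
Then the next iterate is (x, y)₁ = (2.276, 0.684).
Round to (2.276, 0.684) and repeat: F = (-0.85299, 3.55434), J = [[0.632, -15.024], [6.22714, 11.72835]].
Δ = (-0.430, -0.075), so (x, y)₂ = (1.846, 0.609).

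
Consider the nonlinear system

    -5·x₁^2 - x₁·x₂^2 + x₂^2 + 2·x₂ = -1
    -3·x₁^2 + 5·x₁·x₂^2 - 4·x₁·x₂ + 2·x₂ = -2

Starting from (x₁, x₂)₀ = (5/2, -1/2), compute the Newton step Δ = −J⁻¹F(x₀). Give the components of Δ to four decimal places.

(-1.2206, 0.2301)

At (5/2, -1/2): F = (-31.6250, -9.6250).
Jacobian J = [[-10·x₁ - x₂^2, -2·x₁·x₂ + 2·x₂ + 2], [-6·x₁ + 5·x₂^2 - 4·x₂, 10·x₁·x₂ - 4·x₁ + 2]].
At the point, J = [[-25.2500, 3.5000], [-11.7500, -20.5000]] (det J = 558.7500).
Solving J·Δ = −F gives Δ = (-1.2206, 0.2301).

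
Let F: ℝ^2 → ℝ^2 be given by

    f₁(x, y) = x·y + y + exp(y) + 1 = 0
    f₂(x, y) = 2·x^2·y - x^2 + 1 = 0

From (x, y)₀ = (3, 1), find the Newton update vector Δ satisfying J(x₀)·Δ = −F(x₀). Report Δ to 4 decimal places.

(3.2159, -1.6275)

At (3, 1): F = (7.718282, 10.0000).
Jacobian J = [[y, x + exp(y) + 1], [4·x·y - 2·x, 2·x^2]].
At the point, J = [[1.0000, 6.718282], [6.0000, 18.0000]] (det J = -22.309691).
Solving J·Δ = −F gives Δ = (3.2159, -1.6275).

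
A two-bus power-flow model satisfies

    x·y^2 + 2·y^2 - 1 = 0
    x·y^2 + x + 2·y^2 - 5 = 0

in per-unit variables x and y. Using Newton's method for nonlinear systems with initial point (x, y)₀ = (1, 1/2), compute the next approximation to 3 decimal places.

At (1, 1/2): F = (-0.250, -3.250).
Jacobian J = [[y^2, 2·x·y + 4·y], [y^2 + 1, 2·x·y + 4·y]].
At the point, J = [[0.250, 3.000], [1.250, 3.000]] (det J = -3.000).
Solving J·Δ = −F gives Δ = (3.000, -0.167).
Then the next iterate is (x, y)₁ = (4.000, 0.333).

(4.000, 0.333)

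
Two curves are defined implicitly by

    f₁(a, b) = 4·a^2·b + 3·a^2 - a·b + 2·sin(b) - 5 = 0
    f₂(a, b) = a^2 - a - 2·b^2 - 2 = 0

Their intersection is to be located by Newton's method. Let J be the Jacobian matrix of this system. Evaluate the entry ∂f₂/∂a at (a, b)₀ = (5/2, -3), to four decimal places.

∂f₂/∂a = 2·a - 1.
At (5/2, -3) this is 4.0000.

4.0000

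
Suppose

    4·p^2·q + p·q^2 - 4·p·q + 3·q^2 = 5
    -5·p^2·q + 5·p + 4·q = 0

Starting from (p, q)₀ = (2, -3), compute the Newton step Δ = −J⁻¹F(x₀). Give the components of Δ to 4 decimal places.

At (2, -3): F = (16.0000, 58.0000).
Jacobian J = [[8·p·q + q^2 - 4·q, 4·p^2 + 2·p·q - 4·p + 6·q], [-10·p·q + 5, -5·p^2 + 4]].
At the point, J = [[-27.0000, -22.0000], [65.0000, -16.0000]] (det J = 1862.0000).
Solving J·Δ = −F gives Δ = (-0.5478, 1.3996).

(-0.5478, 1.3996)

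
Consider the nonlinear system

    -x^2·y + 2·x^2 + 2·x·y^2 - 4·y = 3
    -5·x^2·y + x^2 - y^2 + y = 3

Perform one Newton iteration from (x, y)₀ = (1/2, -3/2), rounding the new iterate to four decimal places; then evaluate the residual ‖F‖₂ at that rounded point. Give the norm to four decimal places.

2.0796

At (1/2, -3/2): F = (6.1250, -4.6250).
Jacobian J = [[-2·x·y + 4·x + 2·y^2, -x^2 + 4·x·y - 4], [-10·x·y + 2·x, -5·x^2 - 2·y + 1]].
At the point, J = [[8.0000, -7.2500], [8.5000, 2.7500]] (det J = 83.6250).
Solving J·Δ = −F gives Δ = (0.1996, 1.0650).
Then the next iterate is (x, y)₁ = (0.6996, -0.4350).
Re-evaluating at (0.6996, -0.4350): F = (0.196550, -2.070252), so ‖F‖₂ = 2.0796.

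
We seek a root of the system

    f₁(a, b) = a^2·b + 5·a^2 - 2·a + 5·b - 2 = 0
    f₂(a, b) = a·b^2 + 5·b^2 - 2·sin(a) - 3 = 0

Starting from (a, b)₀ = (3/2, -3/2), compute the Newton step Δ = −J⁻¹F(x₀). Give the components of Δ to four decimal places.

At (3/2, -3/2): F = (-4.6250, 9.630010).
Jacobian J = [[2·a·b + 10·a - 2, a^2 + 5], [b^2 - 2·cos(a), 2·a·b + 10·b]].
At the point, J = [[8.5000, 7.2500], [2.108526, -19.5000]] (det J = -181.036811).
Solving J·Δ = −F gives Δ = (0.1125, 0.5060).

(0.1125, 0.5060)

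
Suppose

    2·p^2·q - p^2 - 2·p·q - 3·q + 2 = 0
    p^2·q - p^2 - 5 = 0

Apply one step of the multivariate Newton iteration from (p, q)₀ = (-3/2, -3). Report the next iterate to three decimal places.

(-6.250, 28.556)

At (-3/2, -3): F = (-13.750, -14.000).
Jacobian J = [[4·p·q - 2·p - 2·q, 2·p^2 - 2·p - 3], [2·p·q - 2·p, p^2]].
At the point, J = [[27.000, 4.500], [12.000, 2.250]] (det J = 6.750).
Solving J·Δ = −F gives Δ = (-4.750, 31.556).
Then the next iterate is (p, q)₁ = (-6.250, 28.556).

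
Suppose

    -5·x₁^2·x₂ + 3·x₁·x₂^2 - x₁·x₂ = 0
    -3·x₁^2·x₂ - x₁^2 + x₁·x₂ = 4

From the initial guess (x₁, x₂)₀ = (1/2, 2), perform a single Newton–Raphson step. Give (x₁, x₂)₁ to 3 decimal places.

At (1/2, 2): F = (2.500, -4.750).
Jacobian J = [[-10·x₁·x₂ + 3·x₂^2 - x₂, -5·x₁^2 + 6·x₁·x₂ - x₁], [-6·x₁·x₂ - 2·x₁ + x₂, -3·x₁^2 + x₁]].
At the point, J = [[0.000, 4.250], [-5.000, -0.250]] (det J = 21.250).
Solving J·Δ = −F gives Δ = (-0.921, -0.588).
Then the next iterate is (x₁, x₂)₁ = (-0.421, 1.412).

(-0.421, 1.412)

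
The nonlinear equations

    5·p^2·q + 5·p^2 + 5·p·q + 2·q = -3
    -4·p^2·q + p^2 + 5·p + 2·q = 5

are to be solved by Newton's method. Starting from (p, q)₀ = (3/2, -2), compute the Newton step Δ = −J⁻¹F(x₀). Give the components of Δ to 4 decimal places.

(-0.4055, 0.8246)

At (3/2, -2): F = (-27.2500, 18.7500).
Jacobian J = [[10·p·q + 10·p + 5·q, 5·p^2 + 5·p + 2], [-8·p·q + 2·p + 5, -4·p^2 + 2]].
At the point, J = [[-25.0000, 20.7500], [32.0000, -7.0000]] (det J = -489.0000).
Solving J·Δ = −F gives Δ = (-0.4055, 0.8246).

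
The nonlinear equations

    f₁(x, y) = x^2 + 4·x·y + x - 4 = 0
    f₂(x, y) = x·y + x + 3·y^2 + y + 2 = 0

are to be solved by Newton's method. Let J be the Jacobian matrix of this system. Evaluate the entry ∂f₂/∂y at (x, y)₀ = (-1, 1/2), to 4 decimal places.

∂f₂/∂y = x + 6·y + 1.
At (-1, 1/2) this is 3.0000.

3.0000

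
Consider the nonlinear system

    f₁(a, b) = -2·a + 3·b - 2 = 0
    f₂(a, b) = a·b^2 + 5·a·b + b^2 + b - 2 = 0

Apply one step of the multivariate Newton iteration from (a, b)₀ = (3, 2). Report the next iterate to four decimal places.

At (3, 2): F = (-2.0000, 46.0000).
Jacobian J = [[-2, 3], [b^2 + 5·b, 2·a·b + 5·a + 2·b + 1]].
At the point, J = [[-2.0000, 3.0000], [14.0000, 32.0000]] (det J = -106.0000).
Solving J·Δ = −F gives Δ = (-1.9057, -0.6038).
Then the next iterate is (a, b)₁ = (1.0943, 1.3962).

(1.0943, 1.3962)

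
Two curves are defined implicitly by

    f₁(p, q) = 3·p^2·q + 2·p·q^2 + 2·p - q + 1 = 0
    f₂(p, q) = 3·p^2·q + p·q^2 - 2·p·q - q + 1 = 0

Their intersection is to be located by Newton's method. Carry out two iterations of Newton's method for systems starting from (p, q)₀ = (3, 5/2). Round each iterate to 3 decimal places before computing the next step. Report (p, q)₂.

(7.124, -2.155)

At (3, 5/2): F = (109.500, 69.750).
Jacobian J = [[6·p·q + 2·q^2 + 2, 3·p^2 + 4·p·q - 1], [6·p·q + q^2 - 2·q, 3·p^2 + 2·p·q - 2·p - 1]].
At the point, J = [[59.500, 56.000], [46.250, 35.000]] (det J = -507.500).
Solving J·Δ = −F gives Δ = (-0.145, -1.801).
Then the next iterate is (p, q)₁ = (2.855, 0.699).
Round to (2.855, 0.699) and repeat: F = (25.89361, 14.79737), J = [[14.95107, 31.43566], [11.06447, 21.73437]].
Δ = (4.269, -2.854), so (p, q)₂ = (7.124, -2.155).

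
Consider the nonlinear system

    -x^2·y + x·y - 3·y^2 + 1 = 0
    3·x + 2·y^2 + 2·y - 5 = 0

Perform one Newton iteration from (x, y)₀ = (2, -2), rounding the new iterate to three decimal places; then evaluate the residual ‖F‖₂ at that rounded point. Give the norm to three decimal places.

At (2, -2): F = (-7.000, 5.000).
Jacobian J = [[-2·x·y + y, -x^2 + x - 6·y], [3, 4·y + 2]].
At the point, J = [[6.000, 10.000], [3.000, -6.000]] (det J = -66.000).
Solving J·Δ = −F gives Δ = (-0.121, 0.773).
Then the next iterate is (x, y)₁ = (1.879, -1.227).
Re-evaluating at (1.879, -1.227): F = (-1.49002, 1.19406), so ‖F‖₂ = 1.909.

1.909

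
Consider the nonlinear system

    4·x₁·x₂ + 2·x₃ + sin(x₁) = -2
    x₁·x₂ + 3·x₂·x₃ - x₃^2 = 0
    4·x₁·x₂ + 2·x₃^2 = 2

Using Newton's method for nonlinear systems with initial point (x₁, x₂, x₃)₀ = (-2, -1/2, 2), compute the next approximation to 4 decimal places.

At (-2, -1/2, 2): F = (9.090703, -6.0000, 10.0000).
Jacobian J = [[4·x₂ + cos(x₁), 4·x₁, 2], [x₂, x₁ + 3·x₃, 3·x₂ - 2·x₃], [4·x₂, 4·x₁, 4·x₃]].
At the point, J = [[-2.416147, -8.0000, 2.0000], [-0.5000, 4.0000, -5.5000], [-2.0000, -8.0000, 8.0000]] (det J = -67.006238).
Solving J·Δ = −F gives Δ = (-0.5535, 1.2752, -0.1132).
Then the next iterate is (x₁, x₂, x₃)₁ = (-2.5535, 0.7752, 1.8868).

(-2.5535, 0.7752, 1.8868)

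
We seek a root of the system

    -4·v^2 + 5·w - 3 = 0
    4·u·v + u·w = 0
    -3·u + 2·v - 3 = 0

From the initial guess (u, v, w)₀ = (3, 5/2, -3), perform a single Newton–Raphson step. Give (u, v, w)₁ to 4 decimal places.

(-0.0419, 1.4372, 1.3488)

At (3, 5/2, -3): F = (-43.0000, 21.0000, -7.0000).
Jacobian J = [[0, -8·v, 5], [4·v + w, 4·u, u], [-3, 2, 0]].
At the point, J = [[0.0000, -20.0000, 5.0000], [7.0000, 12.0000, 3.0000], [-3.0000, 2.0000, 0.0000]] (det J = 430.0000).
Solving J·Δ = −F gives Δ = (-3.0419, -1.0628, 4.3488).
Then the next iterate is (u, v, w)₁ = (-0.0419, 1.4372, 1.3488).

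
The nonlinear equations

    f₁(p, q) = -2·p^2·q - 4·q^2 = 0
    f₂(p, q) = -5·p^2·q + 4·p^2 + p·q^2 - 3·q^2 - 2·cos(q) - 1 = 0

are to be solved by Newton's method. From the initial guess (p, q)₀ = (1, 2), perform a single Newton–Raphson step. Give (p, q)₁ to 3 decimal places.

At (1, 2): F = (-20.000, -14.16771).
Jacobian J = [[-4·p·q, -2·p^2 - 8·q], [-10·p·q + 8·p + q^2, -5·p^2 + 2·p·q - 6·q + 2·sin(q)]].
At the point, J = [[-8.000, -18.000], [-8.000, -11.18141]] (det J = -54.54876).
Solving J·Δ = −F gives Δ = (-0.575, -0.855).
Then the next iterate is (p, q)₁ = (0.425, 1.145).

(0.425, 1.145)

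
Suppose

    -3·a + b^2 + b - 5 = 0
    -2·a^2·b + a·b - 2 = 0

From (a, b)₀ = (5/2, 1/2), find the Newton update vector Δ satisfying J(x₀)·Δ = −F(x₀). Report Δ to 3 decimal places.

(-3.372, 0.817)

At (5/2, 1/2): F = (-11.750, -7.000).
Jacobian J = [[-3, 2·b + 1], [-4·a·b + b, -2·a^2 + a]].
At the point, J = [[-3.000, 2.000], [-4.500, -10.000]] (det J = 39.000).
Solving J·Δ = −F gives Δ = (-3.372, 0.817).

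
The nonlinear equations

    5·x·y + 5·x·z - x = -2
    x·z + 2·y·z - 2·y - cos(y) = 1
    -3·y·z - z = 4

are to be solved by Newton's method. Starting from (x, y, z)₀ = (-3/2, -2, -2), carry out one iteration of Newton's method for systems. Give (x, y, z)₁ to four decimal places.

(-1.2482, -6.8088, 6.5706)

At (-3/2, -2, -2): F = (33.5000, 14.416147, -14.0000).
Jacobian J = [[5·y + 5·z - 1, 5·x, 5·x], [z, 2·z + sin(y) - 2, x + 2·y], [0, -3·z, -3·y - 1]].
At the point, J = [[-21.0000, -7.5000, -7.5000], [-2.0000, -6.909297, -5.5000], [0.0000, 6.0000, 5.0000]] (det J = 47.476230).
Solving J·Δ = −F gives Δ = (0.2518, -4.8088, 8.5706).
Then the next iterate is (x, y, z)₁ = (-1.2482, -6.8088, 6.5706).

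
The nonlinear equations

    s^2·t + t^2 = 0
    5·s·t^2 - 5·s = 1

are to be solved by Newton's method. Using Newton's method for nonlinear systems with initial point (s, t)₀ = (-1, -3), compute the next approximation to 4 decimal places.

At (-1, -3): F = (6.0000, -41.0000).
Jacobian J = [[2·s·t, s^2 + 2·t], [5·t^2 - 5, 10·s·t]].
At the point, J = [[6.0000, -5.0000], [40.0000, 30.0000]] (det J = 380.0000).
Solving J·Δ = −F gives Δ = (0.0658, 1.2789).
Then the next iterate is (s, t)₁ = (-0.9342, -1.7211).

(-0.9342, -1.7211)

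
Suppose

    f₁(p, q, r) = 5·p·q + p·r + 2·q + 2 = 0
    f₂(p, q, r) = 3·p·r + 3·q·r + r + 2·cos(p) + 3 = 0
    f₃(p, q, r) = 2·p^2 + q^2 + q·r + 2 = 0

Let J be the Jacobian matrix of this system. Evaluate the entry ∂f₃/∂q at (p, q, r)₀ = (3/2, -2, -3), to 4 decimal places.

-7.0000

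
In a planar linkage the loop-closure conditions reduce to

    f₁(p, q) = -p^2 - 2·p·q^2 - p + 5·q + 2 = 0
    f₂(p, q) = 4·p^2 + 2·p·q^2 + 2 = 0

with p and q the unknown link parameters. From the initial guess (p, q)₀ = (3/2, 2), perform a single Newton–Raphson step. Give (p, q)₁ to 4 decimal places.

At (3/2, 2): F = (-3.7500, 23.0000).
Jacobian J = [[-2·p - 2·q^2 - 1, -4·p·q + 5], [8·p + 2·q^2, 4·p·q]].
At the point, J = [[-12.0000, -7.0000], [20.0000, 12.0000]] (det J = -4.0000).
Solving J·Δ = −F gives Δ = (29.0000, -50.2500).
Then the next iterate is (p, q)₁ = (30.5000, -48.2500).

(30.5000, -48.2500)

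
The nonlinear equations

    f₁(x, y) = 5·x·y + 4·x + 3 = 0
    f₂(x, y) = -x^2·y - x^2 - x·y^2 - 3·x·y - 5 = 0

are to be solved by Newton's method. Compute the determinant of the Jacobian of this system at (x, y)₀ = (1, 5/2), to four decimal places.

-44.7500

J = [[5·y + 4, 5·x], [-2·x·y - 2·x - y^2 - 3·y, -x^2 - 2·x·y - 3·x]].
At the point, J = [[16.5000, 5.0000], [-20.7500, -9.0000]].
det J = -44.7500.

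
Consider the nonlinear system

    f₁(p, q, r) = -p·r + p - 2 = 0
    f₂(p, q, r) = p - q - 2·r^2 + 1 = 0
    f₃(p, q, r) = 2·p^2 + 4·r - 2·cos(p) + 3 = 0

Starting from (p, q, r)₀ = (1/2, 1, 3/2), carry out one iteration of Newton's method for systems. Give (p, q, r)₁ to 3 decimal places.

At (1/2, 1, 3/2): F = (-2.250, -4.000, 7.74483).
Jacobian J = [[-r + 1, 0, -p], [1, -1, -4·r], [4·p + 2·sin(p), 0, 4]].
At the point, J = [[-0.500, 0.000, -0.500], [1.000, -1.000, -6.000], [2.95885, 0.000, 4.000]] (det J = 0.52057).
Solving J·Δ = −F gives Δ = (-9.850, -45.949, 5.350).
Then the next iterate is (p, q, r)₁ = (-9.350, -44.949, 6.850).

(-9.350, -44.949, 6.850)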